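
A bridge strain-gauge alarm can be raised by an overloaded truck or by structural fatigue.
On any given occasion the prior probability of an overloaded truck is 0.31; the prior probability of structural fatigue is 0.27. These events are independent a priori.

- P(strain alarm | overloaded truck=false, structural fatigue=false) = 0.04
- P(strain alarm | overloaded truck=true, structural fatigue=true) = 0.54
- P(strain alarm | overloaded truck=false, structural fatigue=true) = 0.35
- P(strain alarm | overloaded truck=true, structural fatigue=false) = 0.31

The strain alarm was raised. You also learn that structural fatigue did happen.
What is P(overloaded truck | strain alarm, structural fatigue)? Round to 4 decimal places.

P(overloaded truck | strain alarm, structural fatigue) ≈ 0.4094

By total probability over both values of overloaded truck:
  P(strain alarm | structural fatigue) = 0.35×0.69 + 0.54×0.31
        = 0.241500 + 0.167400 = 0.408900
Configurations with overloaded truck contribute 0.167400, so
  P(overloaded truck | strain alarm, structural fatigue) = 0.167400 / 0.408900 ≈ 0.4094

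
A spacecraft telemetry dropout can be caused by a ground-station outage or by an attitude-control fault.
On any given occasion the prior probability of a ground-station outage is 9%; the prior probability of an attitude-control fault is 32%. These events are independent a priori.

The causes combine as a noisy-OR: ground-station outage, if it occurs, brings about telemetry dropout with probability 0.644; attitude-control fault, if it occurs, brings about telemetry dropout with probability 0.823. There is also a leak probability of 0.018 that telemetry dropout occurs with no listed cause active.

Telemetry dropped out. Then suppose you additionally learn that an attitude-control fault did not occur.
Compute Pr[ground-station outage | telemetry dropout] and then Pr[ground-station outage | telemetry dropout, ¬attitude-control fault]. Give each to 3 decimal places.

Under noisy-OR, P(telemetry dropout | causes) = 1 − (1−0.018)·∏(1−qᵢ) over the active causes.
Weight on ground-station outage=true, given the evidence: 0.039805 + 0.027018 = 0.066823
Normalizer over all consistent configurations: 0.018·0.91·0.68 + 0.826186·0.91·0.32 + 0.650408·0.09·0.68 + 0.938122·0.09·0.32 = 0.318546
P(ground-station outage | telemetry dropout) = 0.066823/0.318546 ≈ 0.210

Now condition on the additional information:
P(telemetry dropout | ¬attitude-control fault) = 0.018×0.91 + 0.650408×0.09 = 0.016380 + 0.058537 = 0.074917
The ground-station outage-present share is 0.650408×0.09 = 0.058537.
So P(ground-station outage | telemetry dropout, ¬attitude-control fault) = 0.058537/0.074917 ≈ 0.781.
Ruling out attitude-control fault raises the posterior on ground-station outage — the flip side of explaining away.

Pr[ground-station outage | telemetry dropout] ≈ 0.210; Pr[ground-station outage | telemetry dropout, ¬attitude-control fault] ≈ 0.781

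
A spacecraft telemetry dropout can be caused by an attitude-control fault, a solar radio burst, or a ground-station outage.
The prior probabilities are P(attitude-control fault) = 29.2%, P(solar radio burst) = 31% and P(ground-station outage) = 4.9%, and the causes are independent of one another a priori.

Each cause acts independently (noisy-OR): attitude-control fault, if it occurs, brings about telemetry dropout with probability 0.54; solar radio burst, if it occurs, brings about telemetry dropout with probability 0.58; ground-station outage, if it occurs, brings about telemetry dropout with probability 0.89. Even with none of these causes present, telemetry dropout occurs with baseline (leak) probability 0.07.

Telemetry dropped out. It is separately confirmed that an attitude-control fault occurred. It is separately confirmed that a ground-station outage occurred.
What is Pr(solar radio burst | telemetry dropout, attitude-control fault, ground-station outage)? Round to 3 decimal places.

Pr(solar radio burst | telemetry dropout, attitude-control fault, ground-station outage) ≈ 0.316

Under noisy-OR, P(telemetry dropout | causes) = 1 − (1−0.07)·∏(1−qᵢ) over the active causes.
Enumerate both values of solar radio burst and weight by the priors:
  P(telemetry dropout | attitude-control fault, ground-station outage) = 0.952942*0.69 + 0.980236*0.31
        = 0.657530 + 0.303873 = 0.961403
Keeping only the solar radio burst-present terms gives 0.303873, so
  P(solar radio burst | telemetry dropout, attitude-control fault, ground-station outage) = 0.303873 / 0.961403 ≈ 0.316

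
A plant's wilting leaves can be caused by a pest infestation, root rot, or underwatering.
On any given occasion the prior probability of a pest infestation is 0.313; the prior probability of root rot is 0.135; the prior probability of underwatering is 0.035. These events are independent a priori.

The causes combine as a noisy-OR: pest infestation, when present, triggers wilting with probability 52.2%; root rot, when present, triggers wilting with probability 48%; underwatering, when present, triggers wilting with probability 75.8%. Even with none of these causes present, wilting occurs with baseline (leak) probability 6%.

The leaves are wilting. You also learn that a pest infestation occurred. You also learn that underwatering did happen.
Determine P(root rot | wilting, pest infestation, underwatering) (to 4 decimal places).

P(root rot | wilting, pest infestation, underwatering) ≈ 0.1418

Under noisy-OR, P(wilting | causes) = 1 − (1−0.06)·∏(1−qᵢ) over the active causes.
P(wilting | pest infestation, underwatering) = 0.891265×0.865 + 0.943458×0.135 = 0.770944 + 0.127367 = 0.898311
Restricting to configurations with root rot present: 0.943458×0.135 = 0.127367.
Hence the posterior is 0.127367/0.898311 ≈ 0.1418.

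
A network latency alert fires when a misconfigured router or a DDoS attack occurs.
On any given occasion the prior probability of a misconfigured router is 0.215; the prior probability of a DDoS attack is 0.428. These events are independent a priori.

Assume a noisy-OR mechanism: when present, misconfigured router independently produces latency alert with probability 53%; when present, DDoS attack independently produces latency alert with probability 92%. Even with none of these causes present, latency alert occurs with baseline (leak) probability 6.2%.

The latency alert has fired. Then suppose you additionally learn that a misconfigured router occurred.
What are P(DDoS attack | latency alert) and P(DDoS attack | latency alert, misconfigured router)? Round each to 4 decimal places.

Under noisy-OR, P(latency alert | causes) = 1 − (1−0.062)·∏(1−qᵢ) over the active causes.
P(latency alert) = 0.062*0.785*0.572 + 0.92496*0.785*0.428 + 0.55914*0.215*0.572 + 0.964731*0.215*0.428 = 0.027839 + 0.310768 + 0.068763 + 0.088775 = 0.496145
Restricting to configurations with DDoS attack present: 0.310768 + 0.088775 = 0.399543.
P(DDoS attack | latency alert) = 0.399543 / 0.496145 ≈ 0.8053

Now also conditioning on misconfigured router=true:
P(latency alert | misconfigured router) = 0.55914·0.572 + 0.964731·0.428 = 0.319828 + 0.412905 = 0.732733
The DDoS attack-present share is 0.964731·0.428 = 0.412905.
Hence the posterior is 0.412905/0.732733 ≈ 0.5635.

P(DDoS attack | latency alert) ≈ 0.8053; P(DDoS attack | latency alert, misconfigured router) ≈ 0.5635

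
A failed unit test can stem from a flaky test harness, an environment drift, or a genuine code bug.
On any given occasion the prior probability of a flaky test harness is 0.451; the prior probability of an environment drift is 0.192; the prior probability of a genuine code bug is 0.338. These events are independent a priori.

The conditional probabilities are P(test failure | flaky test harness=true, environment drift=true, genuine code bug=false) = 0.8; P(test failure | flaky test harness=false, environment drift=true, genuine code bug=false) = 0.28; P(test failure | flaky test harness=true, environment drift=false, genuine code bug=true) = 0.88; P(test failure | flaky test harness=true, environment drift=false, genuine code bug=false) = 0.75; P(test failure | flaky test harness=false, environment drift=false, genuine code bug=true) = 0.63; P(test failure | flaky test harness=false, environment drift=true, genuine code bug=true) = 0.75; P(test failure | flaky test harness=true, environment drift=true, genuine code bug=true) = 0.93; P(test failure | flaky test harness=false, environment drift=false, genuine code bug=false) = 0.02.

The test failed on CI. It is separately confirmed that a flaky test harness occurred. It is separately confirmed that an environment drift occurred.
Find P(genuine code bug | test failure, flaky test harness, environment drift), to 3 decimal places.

By total probability over both values of genuine code bug:
  P(test failure | flaky test harness, environment drift) = 0.8*0.662 + 0.93*0.338
        = 0.529600 + 0.314340 = 0.843940
Configurations with genuine code bug contribute 0.314340, so
  P(genuine code bug | test failure, flaky test harness, environment drift) = 0.314340 / 0.843940 ≈ 0.372

P(genuine code bug | test failure, flaky test harness, environment drift) ≈ 0.372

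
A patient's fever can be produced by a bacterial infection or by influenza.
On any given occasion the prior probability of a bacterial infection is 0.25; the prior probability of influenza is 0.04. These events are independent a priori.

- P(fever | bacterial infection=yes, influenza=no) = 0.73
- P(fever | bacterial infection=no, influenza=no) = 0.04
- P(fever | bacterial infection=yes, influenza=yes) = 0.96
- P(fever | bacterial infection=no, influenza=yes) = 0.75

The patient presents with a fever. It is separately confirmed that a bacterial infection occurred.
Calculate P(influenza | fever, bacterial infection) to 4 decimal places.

P(influenza | fever, bacterial infection) ≈ 0.0519

Enumerate both values of influenza and weight by the priors:
  P(fever | bacterial infection) = 0.73*0.96 + 0.96*0.04
        = 0.700800 + 0.038400 = 0.739200
Keeping only the influenza-present terms gives 0.038400, so
  P(influenza | fever, bacterial infection) = 0.038400 / 0.739200 ≈ 0.0519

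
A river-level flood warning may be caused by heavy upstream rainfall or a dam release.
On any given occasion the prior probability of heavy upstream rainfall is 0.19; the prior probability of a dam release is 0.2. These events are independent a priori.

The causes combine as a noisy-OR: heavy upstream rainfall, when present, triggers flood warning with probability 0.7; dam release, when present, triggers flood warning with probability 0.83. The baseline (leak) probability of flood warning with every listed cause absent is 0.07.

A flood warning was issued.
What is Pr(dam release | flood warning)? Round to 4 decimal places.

Pr(dam release | flood warning) ≈ 0.5269

Under noisy-OR, P(flood warning | causes) = 1 − (1−0.07)·∏(1−qᵢ) over the active causes.
Enumerate the 4 (heavy upstream rainfall, dam release) configurations and weight by the priors:
  P(flood warning) = 0.07×0.81×0.8 + 0.8419×0.81×0.2 + 0.721×0.19×0.8 + 0.95257×0.19×0.2
        = 0.045360 + 0.136388 + 0.109592 + 0.036198 = 0.327538
Keeping only the dam release-present terms gives 0.172586, so
  P(dam release | flood warning) = 0.172586 / 0.327538 ≈ 0.5269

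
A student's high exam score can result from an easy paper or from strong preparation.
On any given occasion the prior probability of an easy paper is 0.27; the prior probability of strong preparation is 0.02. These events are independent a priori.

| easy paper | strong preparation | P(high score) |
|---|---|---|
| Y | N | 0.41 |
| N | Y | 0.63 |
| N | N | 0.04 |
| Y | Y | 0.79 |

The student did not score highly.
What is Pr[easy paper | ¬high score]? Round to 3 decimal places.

Sum P(¬high score|·) weighted by the priors over the 4 (easy paper, strong preparation) configurations:
  P(¬high score) = 0.96*0.73*0.98 + 0.37*0.73*0.02 + 0.59*0.27*0.98 + 0.21*0.27*0.02
        = 0.686784 + 0.005402 + 0.156114 + 0.001134 = 0.849434
Configurations with easy paper contribute 0.157248, so
  P(easy paper | ¬high score) = 0.157248 / 0.849434 ≈ 0.185

Pr[easy paper | ¬high score] ≈ 0.185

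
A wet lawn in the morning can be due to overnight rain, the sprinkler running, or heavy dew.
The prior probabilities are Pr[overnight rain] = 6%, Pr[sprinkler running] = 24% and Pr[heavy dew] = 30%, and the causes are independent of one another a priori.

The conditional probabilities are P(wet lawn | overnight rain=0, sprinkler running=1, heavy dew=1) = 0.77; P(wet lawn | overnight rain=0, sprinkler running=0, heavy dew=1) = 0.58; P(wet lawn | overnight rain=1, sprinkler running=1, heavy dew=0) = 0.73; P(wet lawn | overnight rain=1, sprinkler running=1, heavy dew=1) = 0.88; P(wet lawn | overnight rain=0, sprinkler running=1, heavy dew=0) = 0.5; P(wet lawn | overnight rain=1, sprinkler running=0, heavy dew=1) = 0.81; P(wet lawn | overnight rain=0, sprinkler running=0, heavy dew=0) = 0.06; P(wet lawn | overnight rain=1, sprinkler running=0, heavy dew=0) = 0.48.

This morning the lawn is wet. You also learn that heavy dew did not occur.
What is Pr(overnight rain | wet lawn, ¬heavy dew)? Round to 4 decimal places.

Pr(overnight rain | wet lawn, ¬heavy dew) ≈ 0.1723

Enumerate the 4 (overnight rain, sprinkler running) configurations and weight by the priors:
  P(wet lawn | ¬heavy dew) = 0.06·0.94·0.76 + 0.5·0.94·0.24 + 0.48·0.06·0.76 + 0.73·0.06·0.24
        = 0.042864 + 0.112800 + 0.021888 + 0.010512 = 0.188064
Keeping only the overnight rain-present terms gives 0.032400, so
  P(overnight rain | wet lawn, ¬heavy dew) = 0.032400 / 0.188064 ≈ 0.1723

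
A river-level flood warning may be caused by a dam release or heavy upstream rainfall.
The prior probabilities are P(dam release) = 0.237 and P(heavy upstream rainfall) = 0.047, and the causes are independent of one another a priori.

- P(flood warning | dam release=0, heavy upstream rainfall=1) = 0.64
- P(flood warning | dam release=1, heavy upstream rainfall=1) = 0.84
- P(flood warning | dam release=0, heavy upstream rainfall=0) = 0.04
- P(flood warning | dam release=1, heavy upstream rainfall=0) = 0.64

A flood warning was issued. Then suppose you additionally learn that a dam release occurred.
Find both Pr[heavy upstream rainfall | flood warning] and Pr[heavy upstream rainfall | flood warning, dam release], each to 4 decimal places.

Pr[heavy upstream rainfall | flood warning] ≈ 0.1569; Pr[heavy upstream rainfall | flood warning, dam release] ≈ 0.0608

P(flood warning) = 0.04·0.763·0.953 + 0.64·0.763·0.047 + 0.64·0.237·0.953 + 0.84·0.237·0.047 = 0.029086 + 0.022951 + 0.144551 + 0.009357 = 0.205945
The heavy upstream rainfall-present share is 0.022951 + 0.009357 = 0.032308.
So P(heavy upstream rainfall | flood warning) = 0.032308/0.205945 ≈ 0.1569.

Now condition on the additional information:
Numerator (weight on configurations with heavy upstream rainfall): 0.84×0.047 = 0.039480
The normalizing constant is 0.64×0.953 + 0.84×0.047 = 0.649400
P(heavy upstream rainfall | flood warning, dam release) = 0.039480/0.649400 ≈ 0.0608
This is intercausal reasoning (explaining away): once dam release accounts for the flood warning, heavy upstream rainfall becomes less likely.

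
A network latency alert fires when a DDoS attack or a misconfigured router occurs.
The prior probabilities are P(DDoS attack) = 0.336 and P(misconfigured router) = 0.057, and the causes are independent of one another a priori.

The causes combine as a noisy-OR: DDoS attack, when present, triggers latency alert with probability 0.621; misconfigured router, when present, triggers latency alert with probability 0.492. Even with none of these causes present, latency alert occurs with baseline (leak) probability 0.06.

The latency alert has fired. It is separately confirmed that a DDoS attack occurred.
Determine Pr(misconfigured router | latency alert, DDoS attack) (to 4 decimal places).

Under noisy-OR, P(latency alert | causes) = 1 − (1−0.06)·∏(1−qᵢ) over the active causes.
Enumerate both values of misconfigured router and weight by the priors:
  P(latency alert | DDoS attack) = 0.64374·0.943 + 0.81902·0.057
        = 0.607047 + 0.046684 = 0.653731
Keeping only the misconfigured router-present terms gives 0.046684, so
  P(misconfigured router | latency alert, DDoS attack) = 0.046684 / 0.653731 ≈ 0.0714

Pr(misconfigured router | latency alert, DDoS attack) ≈ 0.0714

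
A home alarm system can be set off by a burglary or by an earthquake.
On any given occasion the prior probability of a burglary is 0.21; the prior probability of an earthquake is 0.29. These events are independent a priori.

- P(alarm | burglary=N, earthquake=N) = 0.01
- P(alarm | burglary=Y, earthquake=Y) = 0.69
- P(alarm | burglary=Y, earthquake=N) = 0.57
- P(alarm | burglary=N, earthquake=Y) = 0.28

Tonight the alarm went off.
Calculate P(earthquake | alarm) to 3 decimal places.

Weight on earthquake=true, given the evidence: 0.064148 + 0.042021 = 0.106169
The normalizing constant is 0.01*0.79*0.71 + 0.28*0.79*0.29 + 0.57*0.21*0.71 + 0.69*0.21*0.29 = 0.196765
Posterior = 0.106169 / 0.196765 ≈ 0.540

P(earthquake | alarm) ≈ 0.540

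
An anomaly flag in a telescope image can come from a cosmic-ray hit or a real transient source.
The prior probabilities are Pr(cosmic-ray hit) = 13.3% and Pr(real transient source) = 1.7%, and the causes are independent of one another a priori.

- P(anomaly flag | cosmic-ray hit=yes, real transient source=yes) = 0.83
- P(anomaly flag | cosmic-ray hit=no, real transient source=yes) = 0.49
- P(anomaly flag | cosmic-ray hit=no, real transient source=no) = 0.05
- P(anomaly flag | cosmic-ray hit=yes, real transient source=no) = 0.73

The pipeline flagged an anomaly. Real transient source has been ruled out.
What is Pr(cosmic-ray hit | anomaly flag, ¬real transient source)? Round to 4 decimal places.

Pr(cosmic-ray hit | anomaly flag, ¬real transient source) ≈ 0.6913

Weight on cosmic-ray hit=true, given the evidence: 0.73·0.133 = 0.097090
The normalizing constant is 0.05·0.867 + 0.73·0.133 = 0.140440
Posterior = 0.097090 / 0.140440 ≈ 0.6913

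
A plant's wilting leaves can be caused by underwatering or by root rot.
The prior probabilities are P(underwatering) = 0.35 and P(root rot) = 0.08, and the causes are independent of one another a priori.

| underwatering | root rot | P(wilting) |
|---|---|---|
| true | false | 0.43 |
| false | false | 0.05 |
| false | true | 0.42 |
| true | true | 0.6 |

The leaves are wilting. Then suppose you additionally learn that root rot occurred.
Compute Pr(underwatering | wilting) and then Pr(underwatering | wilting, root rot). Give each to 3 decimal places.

By total probability over the 4 (underwatering, root rot) configurations:
  P(wilting) = 0.05*0.65*0.92 + 0.42*0.65*0.08 + 0.43*0.35*0.92 + 0.6*0.35*0.08
        = 0.029900 + 0.021840 + 0.138460 + 0.016800 = 0.207000
Keeping only the underwatering-present terms gives 0.155260, so
  P(underwatering | wilting) = 0.155260 / 0.207000 ≈ 0.750

Now also conditioning on root rot=true:
For the numerator, keep only underwatering=true terms: 0.6*0.35 = 0.210000
The normalizing constant is 0.42*0.65 + 0.6*0.35 = 0.483000
Posterior = 0.210000 / 0.483000 ≈ 0.435

Pr(underwatering | wilting) ≈ 0.750; Pr(underwatering | wilting, root rot) ≈ 0.435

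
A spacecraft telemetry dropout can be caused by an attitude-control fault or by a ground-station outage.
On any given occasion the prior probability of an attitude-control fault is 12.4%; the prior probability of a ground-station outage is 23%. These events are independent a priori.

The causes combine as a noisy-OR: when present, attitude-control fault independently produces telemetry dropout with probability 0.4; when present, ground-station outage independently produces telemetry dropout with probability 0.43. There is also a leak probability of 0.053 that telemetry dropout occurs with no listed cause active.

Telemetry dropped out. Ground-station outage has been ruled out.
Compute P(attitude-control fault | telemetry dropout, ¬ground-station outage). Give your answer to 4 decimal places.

P(attitude-control fault | telemetry dropout, ¬ground-station outage) ≈ 0.5356

Under noisy-OR, P(telemetry dropout | causes) = 1 − (1−0.053)·∏(1−qᵢ) over the active causes.
P(telemetry dropout | ¬ground-station outage) = 0.053·0.876 + 0.4318·0.124 = 0.046428 + 0.053543 = 0.099971
Of this, 0.053543 comes from 0.4318·0.124 (the attitude-control fault=true cases).
So P(attitude-control fault | telemetry dropout, ¬ground-station outage) = 0.053543/0.099971 ≈ 0.5356.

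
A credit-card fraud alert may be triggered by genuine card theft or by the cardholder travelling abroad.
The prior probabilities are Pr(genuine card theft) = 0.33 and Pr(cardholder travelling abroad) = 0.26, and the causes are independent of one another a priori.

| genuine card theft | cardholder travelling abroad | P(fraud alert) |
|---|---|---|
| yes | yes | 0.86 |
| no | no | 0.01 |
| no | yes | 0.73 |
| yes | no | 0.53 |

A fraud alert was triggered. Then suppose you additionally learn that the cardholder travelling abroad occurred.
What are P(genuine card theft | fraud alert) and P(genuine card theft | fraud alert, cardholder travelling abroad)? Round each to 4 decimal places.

P(fraud alert) = 0.01·0.67·0.74 + 0.73·0.67·0.26 + 0.53·0.33·0.74 + 0.86·0.33·0.26 = 0.004958 + 0.127166 + 0.129426 + 0.073788 = 0.335338
Restricting to configurations with genuine card theft present: 0.129426 + 0.073788 = 0.203214.
Hence the posterior is 0.203214/0.335338 ≈ 0.6060.

Now also conditioning on cardholder travelling abroad=true:
Enumerate both values of genuine card theft and weight by the priors:
  P(fraud alert | cardholder travelling abroad) = 0.73*0.67 + 0.86*0.33
        = 0.489100 + 0.283800 = 0.772900
The terms with genuine card theft present sum to 0.283800, so
  P(genuine card theft | fraud alert, cardholder travelling abroad) = 0.283800 / 0.772900 ≈ 0.3672

P(genuine card theft | fraud alert) ≈ 0.6060; P(genuine card theft | fraud alert, cardholder travelling abroad) ≈ 0.3672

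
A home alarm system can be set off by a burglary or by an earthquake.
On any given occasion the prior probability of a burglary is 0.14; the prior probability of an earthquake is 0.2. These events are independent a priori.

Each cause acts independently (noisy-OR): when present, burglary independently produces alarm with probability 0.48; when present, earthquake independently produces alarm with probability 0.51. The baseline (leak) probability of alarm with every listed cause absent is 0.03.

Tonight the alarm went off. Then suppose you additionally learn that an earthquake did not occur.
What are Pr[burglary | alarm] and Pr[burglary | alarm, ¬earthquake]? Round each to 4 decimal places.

Pr[burglary | alarm] ≈ 0.4085; Pr[burglary | alarm, ¬earthquake] ≈ 0.7289

Under noisy-OR, P(alarm | causes) = 1 − (1−0.03)·∏(1−qᵢ) over the active causes.
Sum P(alarm|·) weighted by the priors over the 4 (burglary, earthquake) configurations:
  P(alarm) = 0.03×0.86×0.8 + 0.5247×0.86×0.2 + 0.4956×0.14×0.8 + 0.752844×0.14×0.2
        = 0.020640 + 0.090248 + 0.055507 + 0.021080 = 0.187475
The terms with burglary present sum to 0.076587, so
  P(burglary | alarm) = 0.076587 / 0.187475 ≈ 0.4085

Now condition on the additional information:
Sum P(alarm|·) weighted by the priors over both values of burglary:
  P(alarm | ¬earthquake) = 0.03*0.86 + 0.4956*0.14
        = 0.025800 + 0.069384 = 0.095184
The terms with burglary present sum to 0.069384, so
  P(burglary | alarm, ¬earthquake) = 0.069384 / 0.095184 ≈ 0.7289
With earthquake excluded, burglary must carry more of the explanatory weight for the alarm.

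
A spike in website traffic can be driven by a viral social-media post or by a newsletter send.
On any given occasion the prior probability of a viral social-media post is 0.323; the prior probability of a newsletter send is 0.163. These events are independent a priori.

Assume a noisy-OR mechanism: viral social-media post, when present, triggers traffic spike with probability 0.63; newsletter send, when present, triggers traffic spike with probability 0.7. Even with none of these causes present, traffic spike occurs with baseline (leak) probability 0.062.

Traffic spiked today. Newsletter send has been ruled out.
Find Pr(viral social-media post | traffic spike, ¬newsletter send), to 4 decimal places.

Pr(viral social-media post | traffic spike, ¬newsletter send) ≈ 0.8340

Under noisy-OR, P(traffic spike | causes) = 1 − (1−0.062)·∏(1−qᵢ) over the active causes.
P(traffic spike | ¬newsletter send) = 0.062·0.677 + 0.65294·0.323 = 0.041974 + 0.210900 = 0.252874
The viral social-media post-present share is 0.65294·0.323 = 0.210900.
So P(viral social-media post | traffic spike, ¬newsletter send) = 0.210900/0.252874 ≈ 0.8340.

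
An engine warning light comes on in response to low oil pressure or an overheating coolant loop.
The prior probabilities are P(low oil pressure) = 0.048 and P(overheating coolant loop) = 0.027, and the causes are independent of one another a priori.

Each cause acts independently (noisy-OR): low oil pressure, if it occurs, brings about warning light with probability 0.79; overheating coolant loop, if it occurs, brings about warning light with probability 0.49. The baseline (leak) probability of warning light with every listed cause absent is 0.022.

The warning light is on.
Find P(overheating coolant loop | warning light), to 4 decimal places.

P(overheating coolant loop | warning light) ≈ 0.1963

Under noisy-OR, P(warning light | causes) = 1 − (1−0.022)·∏(1−qᵢ) over the active causes.
For the numerator, keep only overheating coolant loop=true terms: 0.012883 + 0.001160 = 0.014043
The normalizing constant is 0.022·0.952·0.973 + 0.50122·0.952·0.027 + 0.79462·0.048·0.973 + 0.895256·0.048·0.027 = 0.071534
P(overheating coolant loop | warning light) = 0.014043/0.071534 ≈ 0.1963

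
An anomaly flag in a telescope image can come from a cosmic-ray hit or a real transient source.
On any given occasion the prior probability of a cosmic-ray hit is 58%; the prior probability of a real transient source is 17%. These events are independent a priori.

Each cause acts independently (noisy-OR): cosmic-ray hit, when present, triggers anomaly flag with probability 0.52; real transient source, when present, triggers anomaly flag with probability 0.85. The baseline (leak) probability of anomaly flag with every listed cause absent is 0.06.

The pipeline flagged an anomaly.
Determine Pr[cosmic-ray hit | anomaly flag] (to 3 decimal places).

Pr[cosmic-ray hit | anomaly flag] ≈ 0.812

Under noisy-OR, P(anomaly flag | causes) = 1 − (1−0.06)·∏(1−qᵢ) over the active causes.
Enumerate the 4 (cosmic-ray hit, real transient source) configurations and weight by the priors:
  P(anomaly flag) = 0.06×0.42×0.83 + 0.859×0.42×0.17 + 0.5488×0.58×0.83 + 0.93232×0.58×0.17
        = 0.020916 + 0.061333 + 0.264192 + 0.091927 = 0.438368
The terms with cosmic-ray hit present sum to 0.356119, so
  P(cosmic-ray hit | anomaly flag) = 0.356119 / 0.438368 ≈ 0.812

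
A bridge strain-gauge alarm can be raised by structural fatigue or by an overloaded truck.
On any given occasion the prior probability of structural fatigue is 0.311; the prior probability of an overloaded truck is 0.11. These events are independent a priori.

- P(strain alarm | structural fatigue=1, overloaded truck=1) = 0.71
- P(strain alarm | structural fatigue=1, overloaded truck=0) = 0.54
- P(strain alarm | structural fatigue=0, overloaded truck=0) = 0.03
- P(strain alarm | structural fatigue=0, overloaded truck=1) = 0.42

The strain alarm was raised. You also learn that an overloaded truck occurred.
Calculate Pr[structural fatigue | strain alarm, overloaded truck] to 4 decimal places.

Enumerate both values of structural fatigue and weight by the priors:
  P(strain alarm | overloaded truck) = 0.42*0.689 + 0.71*0.311
        = 0.289380 + 0.220810 = 0.510190
Configurations with structural fatigue contribute 0.220810, so
  P(structural fatigue | strain alarm, overloaded truck) = 0.220810 / 0.510190 ≈ 0.4328

Pr[structural fatigue | strain alarm, overloaded truck] ≈ 0.4328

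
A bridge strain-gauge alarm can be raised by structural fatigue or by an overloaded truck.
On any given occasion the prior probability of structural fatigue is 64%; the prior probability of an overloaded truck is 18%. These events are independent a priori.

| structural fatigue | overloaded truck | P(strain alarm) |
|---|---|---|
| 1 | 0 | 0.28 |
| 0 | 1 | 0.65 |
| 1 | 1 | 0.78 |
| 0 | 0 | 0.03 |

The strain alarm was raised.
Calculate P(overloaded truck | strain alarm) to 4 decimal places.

P(overloaded truck | strain alarm) ≈ 0.4586

Weight on overloaded truck=true, given the evidence: 0.042120 + 0.089856 = 0.131976
Denominator P(strain alarm): 0.03*0.36*0.82 + 0.65*0.36*0.18 + 0.28*0.64*0.82 + 0.78*0.64*0.18 = 0.287776
Posterior = 0.131976 / 0.287776 ≈ 0.4586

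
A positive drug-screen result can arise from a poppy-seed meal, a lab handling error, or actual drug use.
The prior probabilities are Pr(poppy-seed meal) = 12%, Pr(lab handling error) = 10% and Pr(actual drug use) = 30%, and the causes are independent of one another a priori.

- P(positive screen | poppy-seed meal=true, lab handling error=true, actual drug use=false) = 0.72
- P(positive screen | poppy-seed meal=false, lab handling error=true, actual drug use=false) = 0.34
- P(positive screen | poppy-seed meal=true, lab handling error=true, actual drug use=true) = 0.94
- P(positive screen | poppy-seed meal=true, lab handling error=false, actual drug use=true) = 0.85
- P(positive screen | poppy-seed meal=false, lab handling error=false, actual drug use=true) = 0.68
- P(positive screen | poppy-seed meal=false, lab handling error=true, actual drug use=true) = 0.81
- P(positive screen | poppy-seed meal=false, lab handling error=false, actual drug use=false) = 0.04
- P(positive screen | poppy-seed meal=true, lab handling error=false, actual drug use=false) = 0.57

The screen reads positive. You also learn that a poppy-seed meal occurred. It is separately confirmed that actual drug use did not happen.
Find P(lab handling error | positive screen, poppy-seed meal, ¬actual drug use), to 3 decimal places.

P(positive screen | poppy-seed meal, ¬actual drug use) = 0.57*0.9 + 0.72*0.1 = 0.513000 + 0.072000 = 0.585000
Of this, 0.072000 comes from 0.72*0.1 (the lab handling error=true cases).
So P(lab handling error | positive screen, poppy-seed meal, ¬actual drug use) = 0.072000/0.585000 ≈ 0.123.

P(lab handling error | positive screen, poppy-seed meal, ¬actual drug use) ≈ 0.123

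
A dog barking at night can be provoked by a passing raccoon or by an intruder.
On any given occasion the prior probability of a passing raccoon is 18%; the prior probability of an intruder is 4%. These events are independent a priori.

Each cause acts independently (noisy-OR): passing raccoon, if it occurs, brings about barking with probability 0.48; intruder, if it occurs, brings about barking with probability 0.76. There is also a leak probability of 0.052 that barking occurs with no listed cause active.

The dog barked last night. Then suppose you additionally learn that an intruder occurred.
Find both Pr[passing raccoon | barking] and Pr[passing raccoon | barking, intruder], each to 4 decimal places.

Pr[passing raccoon | barking] ≈ 0.5864; Pr[passing raccoon | barking, intruder] ≈ 0.2003

Under noisy-OR, P(barking | causes) = 1 − (1−0.052)·∏(1−qᵢ) over the active causes.
For the numerator, keep only passing raccoon=true terms: 0.087617 + 0.006348 = 0.093965
The normalizing constant is 0.052·0.82·0.96 + 0.77248·0.82·0.04 + 0.50704·0.18·0.96 + 0.88169·0.18·0.04 = 0.160236
Posterior = 0.093965 / 0.160236 ≈ 0.5864

Now condition on the additional information:
P(barking | intruder) = 0.77248*0.82 + 0.88169*0.18 = 0.633434 + 0.158704 = 0.792138
Of this, 0.158704 comes from 0.88169*0.18 (the passing raccoon=true cases).
P(passing raccoon | barking, intruder) = 0.158704 / 0.792138 ≈ 0.2003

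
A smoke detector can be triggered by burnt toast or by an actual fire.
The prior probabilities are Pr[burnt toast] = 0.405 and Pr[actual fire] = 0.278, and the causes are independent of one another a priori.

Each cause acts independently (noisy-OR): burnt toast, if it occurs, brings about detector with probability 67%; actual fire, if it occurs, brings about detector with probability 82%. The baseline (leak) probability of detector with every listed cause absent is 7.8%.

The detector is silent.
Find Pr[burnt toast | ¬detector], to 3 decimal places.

Under noisy-OR, P(detector | causes) = 1 − (1−0.078)·∏(1−qᵢ) over the active causes.
Enumerate the 4 (burnt toast, actual fire) configurations and weight by the priors:
  P(¬detector) = 0.922×0.595×0.722 + 0.16596×0.595×0.278 + 0.30426×0.405×0.722 + 0.054767×0.405×0.278
        = 0.396082 + 0.027451 + 0.088969 + 0.006166 = 0.518668
The terms with burnt toast present sum to 0.095135, so
  P(burnt toast | ¬detector) = 0.095135 / 0.518668 ≈ 0.183

Pr[burnt toast | ¬detector] ≈ 0.183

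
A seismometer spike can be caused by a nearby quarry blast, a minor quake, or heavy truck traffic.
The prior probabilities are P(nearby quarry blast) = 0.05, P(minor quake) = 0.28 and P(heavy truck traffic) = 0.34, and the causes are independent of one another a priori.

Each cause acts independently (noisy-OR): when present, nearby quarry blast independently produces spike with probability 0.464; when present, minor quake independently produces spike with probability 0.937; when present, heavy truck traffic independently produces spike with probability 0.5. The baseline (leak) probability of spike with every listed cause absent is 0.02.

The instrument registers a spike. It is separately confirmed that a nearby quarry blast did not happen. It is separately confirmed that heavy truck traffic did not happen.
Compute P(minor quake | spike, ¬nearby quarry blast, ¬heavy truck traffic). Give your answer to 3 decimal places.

P(minor quake | spike, ¬nearby quarry blast, ¬heavy truck traffic) ≈ 0.948

Under noisy-OR, P(spike | causes) = 1 − (1−0.02)·∏(1−qᵢ) over the active causes.
Weight on minor quake=true, given the evidence: 0.93826*0.28 = 0.262713
Normalizer over all consistent configurations: 0.02*0.72 + 0.93826*0.28 = 0.277113
P(minor quake | spike, ¬nearby quarry blast, ¬heavy truck traffic) = 0.262713/0.277113 ≈ 0.948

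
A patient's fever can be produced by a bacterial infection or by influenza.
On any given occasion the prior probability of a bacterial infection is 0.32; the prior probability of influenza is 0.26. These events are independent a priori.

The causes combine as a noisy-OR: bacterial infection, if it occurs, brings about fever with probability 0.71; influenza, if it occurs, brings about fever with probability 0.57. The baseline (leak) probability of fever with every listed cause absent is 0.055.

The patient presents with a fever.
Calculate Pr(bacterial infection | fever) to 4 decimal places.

Under noisy-OR, P(fever | causes) = 1 − (1−0.055)·∏(1−qᵢ) over the active causes.
P(fever) = 0.055*0.68*0.74 + 0.59365*0.68*0.26 + 0.72595*0.32*0.74 + 0.882158*0.32*0.26 = 0.027676 + 0.104957 + 0.171905 + 0.073396 = 0.377934
Of this, 0.245301 comes from 0.171905 + 0.073396 (the bacterial infection=true cases).
Hence the posterior is 0.245301/0.377934 ≈ 0.6491.

Pr(bacterial infection | fever) ≈ 0.6491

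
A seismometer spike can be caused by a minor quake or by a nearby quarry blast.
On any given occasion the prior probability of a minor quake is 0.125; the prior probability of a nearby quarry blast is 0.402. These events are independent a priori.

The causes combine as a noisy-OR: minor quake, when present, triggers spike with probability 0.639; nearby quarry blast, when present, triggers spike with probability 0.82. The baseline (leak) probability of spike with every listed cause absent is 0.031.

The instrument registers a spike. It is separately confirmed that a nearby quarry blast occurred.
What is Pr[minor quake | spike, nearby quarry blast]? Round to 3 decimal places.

Pr[minor quake | spike, nearby quarry blast] ≈ 0.140

Under noisy-OR, P(spike | causes) = 1 − (1−0.031)·∏(1−qᵢ) over the active causes.
P(spike | nearby quarry blast) = 0.82558*0.875 + 0.937034*0.125 = 0.722382 + 0.117129 = 0.839511
Restricting to configurations with minor quake present: 0.937034*0.125 = 0.117129.
So P(minor quake | spike, nearby quarry blast) = 0.117129/0.839511 ≈ 0.140.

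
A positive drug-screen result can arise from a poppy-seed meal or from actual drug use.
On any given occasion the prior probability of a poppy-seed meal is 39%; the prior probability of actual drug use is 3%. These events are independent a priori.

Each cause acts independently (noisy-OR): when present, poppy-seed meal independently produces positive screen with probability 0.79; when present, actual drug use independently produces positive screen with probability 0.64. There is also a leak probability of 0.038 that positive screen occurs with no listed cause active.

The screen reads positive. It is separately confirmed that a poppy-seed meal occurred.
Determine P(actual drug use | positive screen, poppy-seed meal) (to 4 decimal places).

P(actual drug use | positive screen, poppy-seed meal) ≈ 0.0347

Under noisy-OR, P(positive screen | causes) = 1 − (1−0.038)·∏(1−qᵢ) over the active causes.
P(positive screen | poppy-seed meal) = 0.79798×0.97 + 0.927273×0.03 = 0.774041 + 0.027818 = 0.801859
Of this, 0.027818 comes from 0.927273×0.03 (the actual drug use=true cases).
Hence the posterior is 0.027818/0.801859 ≈ 0.0347.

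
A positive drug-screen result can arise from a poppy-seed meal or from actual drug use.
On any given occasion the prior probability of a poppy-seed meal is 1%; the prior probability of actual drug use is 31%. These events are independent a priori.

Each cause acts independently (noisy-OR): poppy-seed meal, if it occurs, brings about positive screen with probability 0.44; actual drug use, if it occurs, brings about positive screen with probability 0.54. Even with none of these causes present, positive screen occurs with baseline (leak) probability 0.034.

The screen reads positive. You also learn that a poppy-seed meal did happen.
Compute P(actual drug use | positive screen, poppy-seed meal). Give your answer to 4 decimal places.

Under noisy-OR, P(positive screen | causes) = 1 − (1−0.034)·∏(1−qᵢ) over the active causes.
Weight on actual drug use=true, given the evidence: 0.751158·0.31 = 0.232859
The normalizing constant is 0.45904·0.69 + 0.751158·0.31 = 0.549597
P(actual drug use | positive screen, poppy-seed meal) = 0.232859/0.549597 ≈ 0.4237

P(actual drug use | positive screen, poppy-seed meal) ≈ 0.4237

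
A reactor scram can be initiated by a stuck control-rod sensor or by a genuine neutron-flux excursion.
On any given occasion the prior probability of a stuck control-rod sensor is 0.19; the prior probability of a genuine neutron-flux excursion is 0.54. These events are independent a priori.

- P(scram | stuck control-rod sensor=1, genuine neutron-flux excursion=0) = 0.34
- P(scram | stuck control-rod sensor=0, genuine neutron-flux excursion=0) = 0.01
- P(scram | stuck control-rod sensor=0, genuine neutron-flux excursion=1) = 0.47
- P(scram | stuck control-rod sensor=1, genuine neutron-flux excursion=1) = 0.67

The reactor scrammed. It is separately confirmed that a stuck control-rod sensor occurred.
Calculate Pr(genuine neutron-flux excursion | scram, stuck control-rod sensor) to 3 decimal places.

P(scram | stuck control-rod sensor) = 0.34*0.46 + 0.67*0.54 = 0.156400 + 0.361800 = 0.518200
The genuine neutron-flux excursion-present share is 0.67*0.54 = 0.361800.
Hence the posterior is 0.361800/0.518200 ≈ 0.698.

Pr(genuine neutron-flux excursion | scram, stuck control-rod sensor) ≈ 0.698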